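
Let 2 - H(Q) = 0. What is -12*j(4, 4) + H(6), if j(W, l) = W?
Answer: -46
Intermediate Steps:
H(Q) = 2 (H(Q) = 2 - 1*0 = 2 + 0 = 2)
-12*j(4, 4) + H(6) = -12*4 + 2 = -48 + 2 = -46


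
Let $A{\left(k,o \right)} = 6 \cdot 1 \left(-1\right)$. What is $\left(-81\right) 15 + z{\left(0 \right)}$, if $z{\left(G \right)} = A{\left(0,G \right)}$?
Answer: $-1221$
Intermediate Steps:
$A{\left(k,o \right)} = -6$ ($A{\left(k,o \right)} = 6 \left(-1\right) = -6$)
$z{\left(G \right)} = -6$
$\left(-81\right) 15 + z{\left(0 \right)} = \left(-81\right) 15 - 6 = -1215 - 6 = -1221$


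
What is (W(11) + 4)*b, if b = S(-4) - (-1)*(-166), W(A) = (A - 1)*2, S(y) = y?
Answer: -4080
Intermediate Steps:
W(A) = -2 + 2*A (W(A) = (-1 + A)*2 = -2 + 2*A)
b = -170 (b = -4 - (-1)*(-166) = -4 - 1*166 = -4 - 166 = -170)
(W(11) + 4)*b = ((-2 + 2*11) + 4)*(-170) = ((-2 + 22) + 4)*(-170) = (20 + 4)*(-170) = 24*(-170) = -4080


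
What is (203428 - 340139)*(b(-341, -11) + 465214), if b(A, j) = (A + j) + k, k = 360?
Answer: -63600964842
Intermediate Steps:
b(A, j) = 360 + A + j (b(A, j) = (A + j) + 360 = 360 + A + j)
(203428 - 340139)*(b(-341, -11) + 465214) = (203428 - 340139)*((360 - 341 - 11) + 465214) = -136711*(8 + 465214) = -136711*465222 = -63600964842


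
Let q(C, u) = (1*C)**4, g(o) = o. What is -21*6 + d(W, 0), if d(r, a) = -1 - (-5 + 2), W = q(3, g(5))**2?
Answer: -124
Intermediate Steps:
q(C, u) = C**4
W = 6561 (W = (3**4)**2 = 81**2 = 6561)
d(r, a) = 2 (d(r, a) = -1 - 1*(-3) = -1 + 3 = 2)
-21*6 + d(W, 0) = -21*6 + 2 = -126 + 2 = -124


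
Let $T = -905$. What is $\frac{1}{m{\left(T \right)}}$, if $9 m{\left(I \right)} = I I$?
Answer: $\frac{9}{819025} \approx 1.0989 \cdot 10^{-5}$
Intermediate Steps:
$m{\left(I \right)} = \frac{I^{2}}{9}$ ($m{\left(I \right)} = \frac{I I}{9} = \frac{I^{2}}{9}$)
$\frac{1}{m{\left(T \right)}} = \frac{1}{\frac{1}{9} \left(-905\right)^{2}} = \frac{1}{\frac{1}{9} \cdot 819025} = \frac{1}{\frac{819025}{9}} = \frac{9}{819025}$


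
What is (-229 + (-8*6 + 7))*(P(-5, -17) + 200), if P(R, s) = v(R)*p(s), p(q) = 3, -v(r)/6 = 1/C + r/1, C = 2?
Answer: -75870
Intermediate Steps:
v(r) = -3 - 6*r (v(r) = -6*(1/2 + r/1) = -6*(1*(½) + r*1) = -6*(½ + r) = -3 - 6*r)
P(R, s) = -9 - 18*R (P(R, s) = (-3 - 6*R)*3 = -9 - 18*R)
(-229 + (-8*6 + 7))*(P(-5, -17) + 200) = (-229 + (-8*6 + 7))*((-9 - 18*(-5)) + 200) = (-229 + (-48 + 7))*((-9 + 90) + 200) = (-229 - 41)*(81 + 200) = -270*281 = -75870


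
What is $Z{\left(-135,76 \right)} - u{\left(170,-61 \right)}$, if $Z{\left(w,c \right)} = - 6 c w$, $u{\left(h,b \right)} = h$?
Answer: $61390$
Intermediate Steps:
$Z{\left(w,c \right)} = - 6 c w$
$Z{\left(-135,76 \right)} - u{\left(170,-61 \right)} = \left(-6\right) 76 \left(-135\right) - 170 = 61560 - 170 = 61390$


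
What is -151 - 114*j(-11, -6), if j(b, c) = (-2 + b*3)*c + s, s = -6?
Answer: -23407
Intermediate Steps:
j(b, c) = -6 + c*(-2 + 3*b) (j(b, c) = (-2 + b*3)*c - 6 = (-2 + 3*b)*c - 6 = c*(-2 + 3*b) - 6 = -6 + c*(-2 + 3*b))
-151 - 114*j(-11, -6) = -151 - 114*(-6 - 2*(-6) + 3*(-11)*(-6)) = -151 - 114*(-6 + 12 + 198) = -151 - 114*204 = -151 - 23256 = -23407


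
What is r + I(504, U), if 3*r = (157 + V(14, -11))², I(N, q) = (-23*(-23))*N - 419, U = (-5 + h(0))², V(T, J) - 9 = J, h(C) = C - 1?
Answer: 822616/3 ≈ 2.7421e+5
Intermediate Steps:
h(C) = -1 + C
V(T, J) = 9 + J
U = 36 (U = (-5 + (-1 + 0))² = (-5 - 1)² = (-6)² = 36)
I(N, q) = -419 + 529*N (I(N, q) = 529*N - 419 = -419 + 529*N)
r = 24025/3 (r = (157 + (9 - 11))²/3 = (157 - 2)²/3 = (⅓)*155² = (⅓)*24025 = 24025/3 ≈ 8008.3)
r + I(504, U) = 24025/3 + (-419 + 529*504) = 24025/3 + (-419 + 266616) = 24025/3 + 266197 = 822616/3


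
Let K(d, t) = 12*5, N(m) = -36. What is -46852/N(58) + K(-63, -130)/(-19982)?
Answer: 117024313/89919 ≈ 1301.4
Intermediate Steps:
K(d, t) = 60
-46852/N(58) + K(-63, -130)/(-19982) = -46852/(-36) + 60/(-19982) = -46852*(-1/36) + 60*(-1/19982) = 11713/9 - 30/9991 = 117024313/89919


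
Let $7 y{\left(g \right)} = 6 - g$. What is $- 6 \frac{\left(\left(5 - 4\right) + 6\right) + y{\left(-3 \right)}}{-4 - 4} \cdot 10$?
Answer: $\frac{435}{7} \approx 62.143$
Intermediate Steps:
$y{\left(g \right)} = \frac{6}{7} - \frac{g}{7}$ ($y{\left(g \right)} = \frac{6 - g}{7} = \frac{6}{7} - \frac{g}{7}$)
$- 6 \frac{\left(\left(5 - 4\right) + 6\right) + y{\left(-3 \right)}}{-4 - 4} \cdot 10 = - 6 \frac{\left(\left(5 - 4\right) + 6\right) + \left(\frac{6}{7} - - \frac{3}{7}\right)}{-4 - 4} \cdot 10 = - 6 \frac{\left(1 + 6\right) + \left(\frac{6}{7} + \frac{3}{7}\right)}{-8} \cdot 10 = - 6 \left(7 + \frac{9}{7}\right) \left(- \frac{1}{8}\right) 10 = - 6 \cdot \frac{58}{7} \left(- \frac{1}{8}\right) 10 = \left(-6\right) \left(- \frac{29}{28}\right) 10 = \frac{87}{14} \cdot 10 = \frac{435}{7}$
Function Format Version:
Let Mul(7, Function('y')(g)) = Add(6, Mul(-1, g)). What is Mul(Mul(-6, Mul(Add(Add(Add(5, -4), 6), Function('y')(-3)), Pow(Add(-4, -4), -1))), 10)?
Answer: Rational(435, 7) ≈ 62.143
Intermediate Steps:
Function('y')(g) = Add(Rational(6, 7), Mul(Rational(-1, 7), g)) (Function('y')(g) = Mul(Rational(1, 7), Add(6, Mul(-1, g))) = Add(Rational(6, 7), Mul(Rational(-1, 7), g)))
Mul(Mul(-6, Mul(Add(Add(Add(5, -4), 6), Function('y')(-3)), Pow(Add(-4, -4), -1))), 10) = Mul(Mul(-6, Mul(Add(Add(Add(5, -4), 6), Add(Rational(6, 7), Mul(Rational(-1, 7), -3))), Pow(Add(-4, -4), -1))), 10) = Mul(Mul(-6, Mul(Add(Add(1, 6), Add(Rational(6, 7), Rational(3, 7))), Pow(-8, -1))), 10) = Mul(Mul(-6, Mul(Add(7, Rational(9, 7)), Rational(-1, 8))), 10) = Mul(Mul(-6, Mul(Rational(58, 7), Rational(-1, 8))), 10) = Mul(Mul(-6, Rational(-29, 28)), 10) = Mul(Rational(87, 14), 10) = Rational(435, 7)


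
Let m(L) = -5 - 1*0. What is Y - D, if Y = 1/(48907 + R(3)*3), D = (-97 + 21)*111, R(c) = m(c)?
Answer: 412452913/48892 ≈ 8436.0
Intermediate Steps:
m(L) = -5 (m(L) = -5 + 0 = -5)
R(c) = -5
D = -8436 (D = -76*111 = -8436)
Y = 1/48892 (Y = 1/(48907 - 5*3) = 1/(48907 - 15) = 1/48892 ≈ 2.0453e-5)
Y - D = 1/48892 - 1*(-8436) = 1/48892 + 8436 = 412452913/48892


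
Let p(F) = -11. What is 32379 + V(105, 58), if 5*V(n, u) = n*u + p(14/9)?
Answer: 167974/5 ≈ 33595.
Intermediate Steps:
V(n, u) = -11/5 + n*u/5 (V(n, u) = (n*u - 11)/5 = (-11 + n*u)/5 = -11/5 + n*u/5)
32379 + V(105, 58) = 32379 + (-11/5 + (1/5)*105*58) = 32379 + (-11/5 + 1218) = 32379 + 6079/5 = 167974/5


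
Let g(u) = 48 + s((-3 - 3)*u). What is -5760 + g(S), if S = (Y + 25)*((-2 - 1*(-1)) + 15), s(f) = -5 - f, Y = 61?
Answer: 1507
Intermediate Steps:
S = 1204 (S = (61 + 25)*((-2 - 1*(-1)) + 15) = 86*((-2 + 1) + 15) = 86*(-1 + 15) = 86*14 = 1204)
g(u) = 43 + 6*u (g(u) = 48 + (-5 - (-3 - 3)*u) = 48 + (-5 - (-6)*u) = 48 + (-5 + 6*u) = 43 + 6*u)
-5760 + g(S) = -5760 + (43 + 6*1204) = -5760 + (43 + 7224) = -5760 + 7267 = 1507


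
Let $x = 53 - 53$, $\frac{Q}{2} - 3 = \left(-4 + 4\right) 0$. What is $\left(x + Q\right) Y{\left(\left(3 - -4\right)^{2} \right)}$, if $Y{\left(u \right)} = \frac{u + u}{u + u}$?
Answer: $6$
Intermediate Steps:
$Q = 6$ ($Q = 6 + 2 \left(-4 + 4\right) 0 = 6 + 2 \cdot 0 \cdot 0 = 6 + 2 \cdot 0 = 6 + 0 = 6$)
$x = 0$ ($x = 53 - 53 = 0$)
$Y{\left(u \right)} = 1$ ($Y{\left(u \right)} = \frac{2 u}{2 u} = 2 u \frac{1}{2 u} = 1$)
$\left(x + Q\right) Y{\left(\left(3 - -4\right)^{2} \right)} = \left(0 + 6\right) 1 = 6 \cdot 1 = 6$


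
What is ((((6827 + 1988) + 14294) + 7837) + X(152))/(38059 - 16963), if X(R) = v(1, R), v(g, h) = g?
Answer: 30947/21096 ≈ 1.4670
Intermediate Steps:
X(R) = 1
((((6827 + 1988) + 14294) + 7837) + X(152))/(38059 - 16963) = ((((6827 + 1988) + 14294) + 7837) + 1)/(38059 - 16963) = (((8815 + 14294) + 7837) + 1)/21096 = ((23109 + 7837) + 1)*(1/21096) = (30946 + 1)*(1/21096) = 30947*(1/21096) = 30947/21096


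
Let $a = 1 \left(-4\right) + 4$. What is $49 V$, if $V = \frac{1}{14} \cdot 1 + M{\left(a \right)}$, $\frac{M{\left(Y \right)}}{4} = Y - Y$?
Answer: $\frac{7}{2} \approx 3.5$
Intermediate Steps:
$a = 0$ ($a = -4 + 4 = 0$)
$M{\left(Y \right)} = 0$ ($M{\left(Y \right)} = 4 \left(Y - Y\right) = 4 \cdot 0 = 0$)
$V = \frac{1}{14}$ ($V = \frac{1}{14} \cdot 1 + 0 = \frac{1}{14} + 0 = \frac{1}{14} \approx 0.071429$)
$49 V = 49 \cdot \frac{1}{14} = \frac{7}{2}$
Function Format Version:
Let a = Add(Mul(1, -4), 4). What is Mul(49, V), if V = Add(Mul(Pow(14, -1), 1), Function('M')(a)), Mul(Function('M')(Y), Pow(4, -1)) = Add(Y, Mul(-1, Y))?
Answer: Rational(7, 2) ≈ 3.5000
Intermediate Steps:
a = 0 (a = Add(-4, 4) = 0)
Function('M')(Y) = 0 (Function('M')(Y) = Mul(4, Add(Y, Mul(-1, Y))) = Mul(4, 0) = 0)
V = Rational(1, 14) (V = Add(Mul(Pow(14, -1), 1), 0) = Add(Mul(Rational(1, 14), 1), 0) = Add(Rational(1, 14), 0) = Rational(1, 14) ≈ 0.071429)
Mul(49, V) = Mul(49, Rational(1, 14)) = Rational(7, 2)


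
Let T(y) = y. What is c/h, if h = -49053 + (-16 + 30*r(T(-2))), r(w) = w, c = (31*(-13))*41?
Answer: 16523/49129 ≈ 0.33632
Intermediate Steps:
c = -16523 (c = -403*41 = -16523)
h = -49129 (h = -49053 + (-16 + 30*(-2)) = -49053 + (-16 - 60) = -49053 - 76 = -49129)
c/h = -16523/(-49129) = -16523*(-1/49129) = 16523/49129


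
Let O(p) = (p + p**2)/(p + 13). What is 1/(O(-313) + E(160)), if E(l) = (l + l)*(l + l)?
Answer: 25/2551862 ≈ 9.7968e-6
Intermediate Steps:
E(l) = 4*l**2 (E(l) = (2*l)*(2*l) = 4*l**2)
O(p) = (p + p**2)/(13 + p)
1/(O(-313) + E(160)) = 1/(-313*(1 - 313)/(13 - 313) + 4*160**2) = 1/(-313*(-312)/(-300) + 4*25600) = 1/(-313*(-1/300)*(-312) + 102400) = 1/(-8138/25 + 102400) = 1/(2551862/25) = 25/2551862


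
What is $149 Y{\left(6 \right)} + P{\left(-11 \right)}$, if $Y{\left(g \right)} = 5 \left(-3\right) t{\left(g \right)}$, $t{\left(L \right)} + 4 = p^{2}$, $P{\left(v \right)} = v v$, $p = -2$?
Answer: $121$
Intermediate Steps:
$P{\left(v \right)} = v^{2}$
$t{\left(L \right)} = 0$ ($t{\left(L \right)} = -4 + \left(-2\right)^{2} = -4 + 4 = 0$)
$Y{\left(g \right)} = 0$ ($Y{\left(g \right)} = 5 \left(-3\right) 0 = \left(-15\right) 0 = 0$)
$149 Y{\left(6 \right)} + P{\left(-11 \right)} = 149 \cdot 0 + \left(-11\right)^{2} = 0 + 121 = 121$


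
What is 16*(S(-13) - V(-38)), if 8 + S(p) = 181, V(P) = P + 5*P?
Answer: 6416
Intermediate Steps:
V(P) = 6*P
S(p) = 173 (S(p) = -8 + 181 = 173)
16*(S(-13) - V(-38)) = 16*(173 - 6*(-38)) = 16*(173 - 1*(-228)) = 16*(173 + 228) = 16*401 = 6416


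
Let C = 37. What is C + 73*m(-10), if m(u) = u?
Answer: -693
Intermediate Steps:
C + 73*m(-10) = 37 + 73*(-10) = 37 - 730 = -693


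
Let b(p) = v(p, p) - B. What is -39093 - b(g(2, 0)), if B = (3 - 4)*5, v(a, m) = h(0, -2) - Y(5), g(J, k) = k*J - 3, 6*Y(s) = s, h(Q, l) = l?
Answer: -234571/6 ≈ -39095.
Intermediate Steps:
Y(s) = s/6
g(J, k) = -3 + J*k (g(J, k) = J*k - 3 = -3 + J*k)
v(a, m) = -17/6 (v(a, m) = -2 - 5/6 = -2 - 1*⅚ = -2 - ⅚ = -17/6)
B = -5 (B = -1*5 = -5)
b(p) = 13/6 (b(p) = -17/6 - 1*(-5) = -17/6 + 5 = 13/6)
-39093 - b(g(2, 0)) = -39093 - 1*13/6 = -39093 - 13/6 = -234571/6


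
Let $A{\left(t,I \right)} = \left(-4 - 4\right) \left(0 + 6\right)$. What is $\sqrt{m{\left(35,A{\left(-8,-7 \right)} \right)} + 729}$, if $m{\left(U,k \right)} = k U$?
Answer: $i \sqrt{951} \approx 30.838 i$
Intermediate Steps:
$A{\left(t,I \right)} = -48$ ($A{\left(t,I \right)} = \left(-8\right) 6 = -48$)
$m{\left(U,k \right)} = U k$
$\sqrt{m{\left(35,A{\left(-8,-7 \right)} \right)} + 729} = \sqrt{35 \left(-48\right) + 729} = \sqrt{-1680 + 729} = \sqrt{-951} = i \sqrt{951}$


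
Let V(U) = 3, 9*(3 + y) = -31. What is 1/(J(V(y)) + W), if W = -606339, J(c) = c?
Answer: -1/606336 ≈ -1.6493e-6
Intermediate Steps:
y = -58/9 (y = -3 + (⅑)*(-31) = -3 - 31/9 = -58/9 ≈ -6.4444)
1/(J(V(y)) + W) = 1/(3 - 606339) = 1/(-606336) = -1/606336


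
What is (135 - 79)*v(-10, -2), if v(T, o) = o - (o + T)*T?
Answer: -6832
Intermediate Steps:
v(T, o) = o - T*(T + o) (v(T, o) = o - (T + o)*T = o - T*(T + o))
(135 - 79)*v(-10, -2) = (135 - 79)*(-2 - 1*(-10)² - 1*(-10)*(-2)) = 56*(-2 - 1*100 - 20) = 56*(-2 - 100 - 20) = 56*(-122) = -6832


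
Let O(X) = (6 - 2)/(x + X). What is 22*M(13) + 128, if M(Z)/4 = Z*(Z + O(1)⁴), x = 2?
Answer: 1507864/81 ≈ 18616.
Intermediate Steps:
O(X) = 4/(2 + X) (O(X) = (6 - 2)/(2 + X) = 4/(2 + X))
M(Z) = 4*Z*(256/81 + Z) (M(Z) = 4*(Z*(Z + (4/(2 + 1))⁴)) = 4*(Z*(Z + (4/3)⁴)) = 4*(Z*(Z + 256/81)) = 4*(Z*(256/81 + Z)) = 4*Z*(256/81 + Z))
22*M(13) + 128 = 22*((4/81)*13*(256 + 81*13)) + 128 = 22*((4/81)*13*(256 + 1053)) + 128 = 22*((4/81)*13*1309) + 128 = 22*(68068/81) + 128 = 1497496/81 + 128 = 1507864/81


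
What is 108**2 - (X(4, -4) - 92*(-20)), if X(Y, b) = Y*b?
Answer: 9840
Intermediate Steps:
108**2 - (X(4, -4) - 92*(-20)) = 108**2 - (4*(-4) - 92*(-20)) = 11664 - (-16 + 1840) = 11664 - 1*1824 = 11664 - 1824 = 9840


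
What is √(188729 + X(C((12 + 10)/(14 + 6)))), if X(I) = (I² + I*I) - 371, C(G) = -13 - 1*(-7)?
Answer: √188430 ≈ 434.09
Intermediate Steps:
C(G) = -6 (C(G) = -13 + 7 = -6)
X(I) = -371 + 2*I² (X(I) = (I² + I²) - 371 = 2*I² - 371 = -371 + 2*I²)
√(188729 + X(C((12 + 10)/(14 + 6)))) = √(188729 + (-371 + 2*(-6)²)) = √(188729 + (-371 + 2*36)) = √(188729 + (-371 + 72)) = √(188729 - 299) = √188430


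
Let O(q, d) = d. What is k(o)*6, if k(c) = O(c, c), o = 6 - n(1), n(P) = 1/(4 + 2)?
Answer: 35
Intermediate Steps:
n(P) = ⅙ (n(P) = 1/6 = ⅙)
o = 35/6 (o = 6 - 1*⅙ = 6 - ⅙ = 35/6 ≈ 5.8333)
k(c) = c
k(o)*6 = (35/6)*6 = 35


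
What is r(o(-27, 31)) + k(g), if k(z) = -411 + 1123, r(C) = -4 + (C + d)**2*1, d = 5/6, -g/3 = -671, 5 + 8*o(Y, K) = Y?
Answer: 25849/36 ≈ 718.03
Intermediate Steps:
o(Y, K) = -5/8 + Y/8
g = 2013 (g = -3*(-671) = 2013)
d = 5/6 (d = 5*(1/6) = 5/6 ≈ 0.83333)
r(C) = -4 + (5/6 + C)**2 (r(C) = -4 + (C + 5/6)**2*1 = -4 + (5/6 + C)**2*1 = -4 + (5/6 + C)**2)
k(z) = 712
r(o(-27, 31)) + k(g) = (-4 + (5 + 6*(-5/8 + (1/8)*(-27)))**2/36) + 712 = (-4 + (5 + 6*(-5/8 - 27/8))**2/36) + 712 = (-4 + (5 + 6*(-4))**2/36) + 712 = (-4 + (5 - 24)**2/36) + 712 = (-4 + (1/36)*(-19)**2) + 712 = (-4 + (1/36)*361) + 712 = (-4 + 361/36) + 712 = 217/36 + 712 = 25849/36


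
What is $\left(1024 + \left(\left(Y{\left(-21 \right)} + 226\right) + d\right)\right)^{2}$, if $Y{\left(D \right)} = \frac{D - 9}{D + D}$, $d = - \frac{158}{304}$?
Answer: $\frac{1769450662849}{1132096} \approx 1.563 \cdot 10^{6}$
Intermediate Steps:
$d = - \frac{79}{152}$ ($d = \left(-158\right) \frac{1}{304} = - \frac{79}{152} \approx -0.51974$)
$Y{\left(D \right)} = \frac{-9 + D}{2 D}$
$\left(1024 + \left(\left(Y{\left(-21 \right)} + 226\right) + d\right)\right)^{2} = \left(1024 + \left(\left(\frac{-9 - 21}{2 \left(-21\right)} + 226\right) - \frac{79}{152}\right)\right)^{2} = \left(1024 + \left(\left(\frac{1}{2} \left(- \frac{1}{21}\right) \left(-30\right) + 226\right) - \frac{79}{152}\right)\right)^{2} = \left(1024 + \left(\left(\frac{5}{7} + 226\right) - \frac{79}{152}\right)\right)^{2} = \left(1024 + \left(\frac{1587}{7} - \frac{79}{152}\right)\right)^{2} = \left(1024 + \frac{240671}{1064}\right)^{2} = \left(\frac{1330207}{1064}\right)^{2} = \frac{1769450662849}{1132096}$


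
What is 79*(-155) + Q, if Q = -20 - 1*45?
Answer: -12310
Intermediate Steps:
Q = -65 (Q = -20 - 45 = -65)
79*(-155) + Q = 79*(-155) - 65 = -12245 - 65 = -12310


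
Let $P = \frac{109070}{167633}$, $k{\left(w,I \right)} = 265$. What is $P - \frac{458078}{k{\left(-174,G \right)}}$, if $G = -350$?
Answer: $- \frac{76760085824}{44422745} \approx -1727.9$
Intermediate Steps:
$P = \frac{109070}{167633}$ ($P = 109070 \cdot \frac{1}{167633} = \frac{109070}{167633} \approx 0.65065$)
$P - \frac{458078}{k{\left(-174,G \right)}} = \frac{109070}{167633} - \frac{458078}{265} = - \frac{76760085824}{44422745}$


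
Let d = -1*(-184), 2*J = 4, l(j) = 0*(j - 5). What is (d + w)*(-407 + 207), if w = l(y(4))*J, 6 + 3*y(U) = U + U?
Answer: -36800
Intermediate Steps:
y(U) = -2 + 2*U/3 (y(U) = -2 + (U + U)/3 = -2 + (2*U)/3 = -2 + 2*U/3)
l(j) = 0 (l(j) = 0*(-5 + j) = 0)
J = 2 (J = (½)*4 = 2)
w = 0 (w = 0*2 = 0)
d = 184
(d + w)*(-407 + 207) = (184 + 0)*(-407 + 207) = 184*(-200) = -36800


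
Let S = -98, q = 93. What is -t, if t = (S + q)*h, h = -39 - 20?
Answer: -295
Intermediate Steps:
h = -59
t = 295 (t = (-98 + 93)*(-59) = -5*(-59) = 295)
-t = -1*295 = -295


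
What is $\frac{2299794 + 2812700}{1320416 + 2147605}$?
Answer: $\frac{5112494}{3468021} \approx 1.4742$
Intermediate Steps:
$\frac{2299794 + 2812700}{1320416 + 2147605} = \frac{5112494}{3468021}$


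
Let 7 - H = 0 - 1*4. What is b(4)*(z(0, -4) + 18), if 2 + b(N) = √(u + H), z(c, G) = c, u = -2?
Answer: 18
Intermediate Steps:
H = 11 (H = 7 - (0 - 1*4) = 7 - (0 - 4) = 7 - 1*(-4) = 7 + 4 = 11)
b(N) = 1 (b(N) = -2 + √(-2 + 11) = -2 + √9 = -2 + 3 = 1)
b(4)*(z(0, -4) + 18) = 1*(0 + 18) = 1*18 = 18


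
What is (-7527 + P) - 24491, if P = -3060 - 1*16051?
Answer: -51129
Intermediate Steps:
P = -19111 (P = -3060 - 16051 = -19111)
(-7527 + P) - 24491 = (-7527 - 19111) - 24491 = -26638 - 24491 = -51129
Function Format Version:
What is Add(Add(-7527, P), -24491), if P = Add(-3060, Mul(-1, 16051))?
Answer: -51129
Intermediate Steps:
P = -19111 (P = Add(-3060, -16051) = -19111)
Add(Add(-7527, P), -24491) = Add(Add(-7527, -19111), -24491) = Add(-26638, -24491) = -51129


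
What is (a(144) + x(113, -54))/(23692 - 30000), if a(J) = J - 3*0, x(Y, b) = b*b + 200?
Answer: -815/1577 ≈ -0.51680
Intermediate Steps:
x(Y, b) = 200 + b**2 (x(Y, b) = b**2 + 200 = 200 + b**2)
a(J) = J (a(J) = J + 0 = J)
(a(144) + x(113, -54))/(23692 - 30000) = (144 + (200 + (-54)**2))/(23692 - 30000) = (144 + (200 + 2916))/(-6308) = (144 + 3116)*(-1/6308) = 3260*(-1/6308) = -815/1577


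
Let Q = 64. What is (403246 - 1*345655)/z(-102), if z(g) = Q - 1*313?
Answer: -19197/83 ≈ -231.29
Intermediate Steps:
z(g) = -249 (z(g) = 64 - 1*313 = 64 - 313 = -249)
(403246 - 1*345655)/z(-102) = (403246 - 1*345655)/(-249) = (403246 - 345655)*(-1/249) = 57591*(-1/249) = -19197/83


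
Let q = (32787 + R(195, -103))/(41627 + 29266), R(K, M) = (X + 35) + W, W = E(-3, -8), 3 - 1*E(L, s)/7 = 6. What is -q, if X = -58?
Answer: -32743/70893 ≈ -0.46186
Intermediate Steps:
E(L, s) = -21 (E(L, s) = 21 - 7*6 = 21 - 42 = -21)
W = -21
R(K, M) = -44 (R(K, M) = (-58 + 35) - 21 = -23 - 21 = -44)
q = 32743/70893 (q = (32787 - 44)/(41627 + 29266) = 32743/70893 ≈ 0.46186)
-q = -1*32743/70893 = -32743/70893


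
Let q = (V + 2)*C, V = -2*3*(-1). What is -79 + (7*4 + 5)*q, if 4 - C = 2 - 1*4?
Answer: 1505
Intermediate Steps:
C = 6 (C = 4 - (2 - 1*4) = 4 - (2 - 4) = 4 - 1*(-2) = 4 + 2 = 6)
V = 6 (V = -6*(-1) = 6)
q = 48 (q = (6 + 2)*6 = 8*6 = 48)
-79 + (7*4 + 5)*q = -79 + (7*4 + 5)*48 = -79 + (28 + 5)*48 = -79 + 33*48 = -79 + 1584 = 1505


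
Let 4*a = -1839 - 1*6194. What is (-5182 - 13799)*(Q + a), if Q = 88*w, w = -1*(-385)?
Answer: -2419830747/4 ≈ -6.0496e+8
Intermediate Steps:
a = -8033/4 (a = (-1839 - 1*6194)/4 = (-1839 - 6194)/4 = (1/4)*(-8033) = -8033/4 ≈ -2008.3)
w = 385
Q = 33880 (Q = 88*385 = 33880)
(-5182 - 13799)*(Q + a) = (-5182 - 13799)*(33880 - 8033/4) = -18981*127487/4 = -2419830747/4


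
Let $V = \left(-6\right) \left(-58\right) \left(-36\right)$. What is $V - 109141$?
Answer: $-121669$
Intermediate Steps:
$V = -12528$ ($V = 348 \left(-36\right) = -12528$)
$V - 109141 = -12528 - 109141 = -121669$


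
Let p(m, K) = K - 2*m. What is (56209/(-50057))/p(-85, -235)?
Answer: 56209/3253705 ≈ 0.017275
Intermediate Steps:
(56209/(-50057))/p(-85, -235) = (56209/(-50057))/(-235 - 2*(-85)) = (56209*(-1/50057))/(-235 + 170) = -56209/50057/(-65) = -56209/50057*(-1/65) = 56209/3253705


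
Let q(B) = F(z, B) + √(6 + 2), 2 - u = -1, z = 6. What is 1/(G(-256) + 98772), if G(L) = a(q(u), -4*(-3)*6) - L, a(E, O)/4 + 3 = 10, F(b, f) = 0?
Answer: 1/99056 ≈ 1.0095e-5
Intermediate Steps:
u = 3 (u = 2 - 1*(-1) = 2 + 1 = 3)
q(B) = 2*√2 (q(B) = 0 + √(6 + 2) = 0 + √8 = 0 + 2*√2 = 2*√2)
a(E, O) = 28 (a(E, O) = -12 + 4*10 = -12 + 40 = 28)
G(L) = 28 - L
1/(G(-256) + 98772) = 1/((28 - 1*(-256)) + 98772) = 1/((28 + 256) + 98772) = 1/(284 + 98772) = 1/99056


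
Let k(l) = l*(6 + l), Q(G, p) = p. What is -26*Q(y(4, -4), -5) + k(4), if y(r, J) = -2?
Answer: 170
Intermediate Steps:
-26*Q(y(4, -4), -5) + k(4) = -26*(-5) + 4*(6 + 4) = 130 + 4*10 = 130 + 40 = 170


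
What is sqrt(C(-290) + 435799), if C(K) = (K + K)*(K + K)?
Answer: sqrt(772199) ≈ 878.75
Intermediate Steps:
C(K) = 4*K**2 (C(K) = (2*K)*(2*K) = 4*K**2)
sqrt(C(-290) + 435799) = sqrt(4*(-290)**2 + 435799) = sqrt(4*84100 + 435799) = sqrt(336400 + 435799) = sqrt(772199)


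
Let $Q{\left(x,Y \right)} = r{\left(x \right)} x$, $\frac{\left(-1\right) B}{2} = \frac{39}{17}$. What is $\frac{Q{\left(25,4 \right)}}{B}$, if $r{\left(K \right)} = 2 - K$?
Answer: $\frac{9775}{78} \approx 125.32$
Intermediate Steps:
$B = - \frac{78}{17}$ ($B = - 2 \cdot \frac{39}{17} = - 2 \cdot 39 \cdot \frac{1}{17} = \left(-2\right) \frac{39}{17} = - \frac{78}{17} \approx -4.5882$)
$Q{\left(x,Y \right)} = x \left(2 - x\right)$ ($Q{\left(x,Y \right)} = \left(2 - x\right) x = x \left(2 - x\right)$)
$\frac{Q{\left(25,4 \right)}}{B} = \frac{25 \left(2 - 25\right)}{- \frac{78}{17}} = 25 \left(2 - 25\right) \left(- \frac{17}{78}\right) = 25 \left(-23\right) \left(- \frac{17}{78}\right) = \left(-575\right) \left(- \frac{17}{78}\right) = \frac{9775}{78}$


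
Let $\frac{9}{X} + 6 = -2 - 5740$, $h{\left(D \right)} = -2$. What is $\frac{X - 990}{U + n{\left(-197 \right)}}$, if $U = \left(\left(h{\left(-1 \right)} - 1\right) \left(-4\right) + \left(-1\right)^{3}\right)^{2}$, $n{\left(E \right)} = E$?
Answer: $\frac{1896843}{145616} \approx 13.026$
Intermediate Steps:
$X = - \frac{3}{1916}$ ($X = \frac{9}{-6 - 5742} = \frac{9}{-5748} = 9 \left(- \frac{1}{5748}\right) = - \frac{3}{1916} \approx -0.0015658$)
$U = 121$ ($U = \left(\left(-2 - 1\right) \left(-4\right) + \left(-1\right)^{3}\right)^{2} = \left(\left(-3\right) \left(-4\right) - 1\right)^{2} = \left(12 - 1\right)^{2} = 11^{2} = 121$)
$\frac{X - 990}{U + n{\left(-197 \right)}} = \frac{- \frac{3}{1916} - 990}{121 - 197} = - \frac{1896843}{1916 \left(-76\right)} = \left(- \frac{1896843}{1916}\right) \left(- \frac{1}{76}\right) = \frac{1896843}{145616}$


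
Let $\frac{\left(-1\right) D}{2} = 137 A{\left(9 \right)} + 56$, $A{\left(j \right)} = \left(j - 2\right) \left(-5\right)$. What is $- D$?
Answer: $-9478$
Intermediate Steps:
$A{\left(j \right)} = 10 - 5 j$ ($A{\left(j \right)} = \left(-2 + j\right) \left(-5\right) = 10 - 5 j$)
$D = 9478$ ($D = - 2 \left(137 \left(10 - 45\right) + 56\right) = - 2 \left(137 \left(-35\right) + 56\right) = - 2 \left(-4795 + 56\right) = \left(-2\right) \left(-4739\right) = 9478$)
$- D = \left(-1\right) 9478 = -9478$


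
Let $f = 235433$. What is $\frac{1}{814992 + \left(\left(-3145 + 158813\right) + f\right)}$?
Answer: $\frac{1}{1206093} \approx 8.2912 \cdot 10^{-7}$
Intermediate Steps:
$\frac{1}{814992 + \left(\left(-3145 + 158813\right) + f\right)} = \frac{1}{814992 + \left(\left(-3145 + 158813\right) + 235433\right)} = \frac{1}{814992 + \left(155668 + 235433\right)} = \frac{1}{814992 + 391101} = \frac{1}{1206093}$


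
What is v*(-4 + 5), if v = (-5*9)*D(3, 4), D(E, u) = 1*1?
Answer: -45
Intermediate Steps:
D(E, u) = 1
v = -45 (v = -5*9*1 = -45*1 = -45)
v*(-4 + 5) = -45*(-4 + 5) = -45*1 = -45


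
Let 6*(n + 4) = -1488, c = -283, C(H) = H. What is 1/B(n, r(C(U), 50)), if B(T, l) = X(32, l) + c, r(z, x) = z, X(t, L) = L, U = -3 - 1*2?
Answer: -1/288 ≈ -0.0034722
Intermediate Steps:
U = -5 (U = -3 - 2 = -5)
n = -252 (n = -4 + (1/6)*(-1488) = -4 - 248 = -252)
B(T, l) = -283 + l (B(T, l) = l - 283 = -283 + l)
1/B(n, r(C(U), 50)) = 1/(-283 - 5) = 1/(-288) = -1/288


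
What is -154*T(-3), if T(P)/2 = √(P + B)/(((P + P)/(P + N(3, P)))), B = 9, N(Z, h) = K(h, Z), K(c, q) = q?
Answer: 0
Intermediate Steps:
N(Z, h) = Z
T(P) = √(9 + P)*(3 + P)/P (T(P) = 2*(√(P + 9)/(((P + P)/(P + 3)))) = 2*(√(9 + P)/(((2*P)/(3 + P)))) = 2*(√(9 + P)/((2*P/(3 + P)))) = 2*(√(9 + P)*((3 + P)/(2*P))) = 2*(√(9 + P)*(3 + P)/(2*P)) = √(9 + P)*(3 + P)/P)
-154*T(-3) = -154*√(9 - 3)*(3 - 3)/(-3) = -(-154)*√6*0/3 = -154*0 = 0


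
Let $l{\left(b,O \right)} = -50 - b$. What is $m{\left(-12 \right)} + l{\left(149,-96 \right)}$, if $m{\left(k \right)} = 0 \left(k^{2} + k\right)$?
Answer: $-199$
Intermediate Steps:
$m{\left(k \right)} = 0$ ($m{\left(k \right)} = 0 \left(k + k^{2}\right) = 0$)
$m{\left(-12 \right)} + l{\left(149,-96 \right)} = 0 - 199 = -199$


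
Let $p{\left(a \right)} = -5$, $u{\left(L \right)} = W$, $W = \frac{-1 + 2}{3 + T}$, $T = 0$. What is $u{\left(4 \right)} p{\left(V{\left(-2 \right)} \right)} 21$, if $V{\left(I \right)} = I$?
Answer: $-35$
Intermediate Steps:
$W = \frac{1}{3}$ ($W = \frac{-1 + 2}{3 + 0} = 1 \cdot \frac{1}{3} = \frac{1}{3} \approx 0.33333$)
$u{\left(L \right)} = \frac{1}{3}$
$u{\left(4 \right)} p{\left(V{\left(-2 \right)} \right)} 21 = \frac{1}{3} \left(-5\right) 21 = \left(- \frac{5}{3}\right) 21 = -35$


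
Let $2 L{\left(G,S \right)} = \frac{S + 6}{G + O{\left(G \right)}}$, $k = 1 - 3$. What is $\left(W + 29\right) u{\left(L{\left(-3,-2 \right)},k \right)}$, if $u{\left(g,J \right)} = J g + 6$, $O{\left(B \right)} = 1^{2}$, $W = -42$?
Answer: $-104$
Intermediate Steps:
$k = -2$ ($k = 1 - 3 = -2$)
$O{\left(B \right)} = 1$
$L{\left(G,S \right)} = \frac{6 + S}{2 \left(1 + G\right)}$ ($L{\left(G,S \right)} = \frac{\left(S + 6\right) \frac{1}{G + 1}}{2} = \frac{\left(6 + S\right) \frac{1}{1 + G}}{2} = \frac{\frac{1}{1 + G} \left(6 + S\right)}{2} = \frac{6 + S}{2 \left(1 + G\right)}$)
$u{\left(g,J \right)} = 6 + J g$
$\left(W + 29\right) u{\left(L{\left(-3,-2 \right)},k \right)} = \left(-42 + 29\right) \left(6 - 2 \frac{6 - 2}{2 \left(1 - 3\right)}\right) = - 13 \left(6 - 2 \cdot \frac{1}{2} \frac{1}{-2} \cdot 4\right) = - 13 \left(6 - 2 \cdot \frac{1}{2} \left(- \frac{1}{2}\right) 4\right) = - 13 \left(6 - -2\right) = - 13 \left(6 + 2\right) = \left(-13\right) 8 = -104$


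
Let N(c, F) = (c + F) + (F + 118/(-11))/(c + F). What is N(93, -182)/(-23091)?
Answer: 659/175241 ≈ 0.0037605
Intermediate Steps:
N(c, F) = F + c + (-118/11 + F)/(F + c) (N(c, F) = (F + c) + (F + 118*(-1/11))/(F + c) = (F + c) + (F - 118/11)/(F + c) = (F + c) + (-118/11 + F)/(F + c) = F + c + (-118/11 + F)/(F + c))
N(93, -182)/(-23091) = ((-118/11 - 182 + (-182)**2 + 93**2 + 2*(-182)*93)/(-182 + 93))/(-23091) = ((-118/11 - 182 + 33124 + 8649 - 33852)/(-89))*(-1/23091) = -1/89*85011/11*(-1/23091) = -85011/979*(-1/23091) = 659/175241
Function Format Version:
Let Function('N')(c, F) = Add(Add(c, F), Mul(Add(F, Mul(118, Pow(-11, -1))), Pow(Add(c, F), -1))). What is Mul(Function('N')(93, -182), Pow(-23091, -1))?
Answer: Rational(659, 175241) ≈ 0.0037605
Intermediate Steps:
Function('N')(c, F) = Add(F, c, Mul(Pow(Add(F, c), -1), Add(Rational(-118, 11), F))) (Function('N')(c, F) = Add(Add(F, c), Mul(Add(F, Mul(118, Rational(-1, 11))), Pow(Add(F, c), -1))) = Add(Add(F, c), Mul(Add(F, Rational(-118, 11)), Pow(Add(F, c), -1))) = Add(Add(F, c), Mul(Add(Rational(-118, 11), F), Pow(Add(F, c), -1))) = Add(Add(F, c), Mul(Pow(Add(F, c), -1), Add(Rational(-118, 11), F))) = Add(F, c, Mul(Pow(Add(F, c), -1), Add(Rational(-118, 11), F))))
Mul(Function('N')(93, -182), Pow(-23091, -1)) = Mul(Mul(Pow(Add(-182, 93), -1), Add(Rational(-118, 11), -182, Pow(-182, 2), Pow(93, 2), Mul(2, -182, 93))), Pow(-23091, -1)) = Mul(Mul(Pow(-89, -1), Add(Rational(-118, 11), -182, 33124, 8649, -33852)), Rational(-1, 23091)) = Mul(Mul(Rational(-1, 89), Rational(85011, 11)), Rational(-1, 23091)) = Mul(Rational(-85011, 979), Rational(-1, 23091)) = Rational(659, 175241)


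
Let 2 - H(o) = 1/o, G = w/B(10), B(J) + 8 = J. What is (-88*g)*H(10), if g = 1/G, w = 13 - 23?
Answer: 836/25 ≈ 33.440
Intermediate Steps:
B(J) = -8 + J
w = -10
G = -5 (G = -10/(-8 + 10) = -10/2 = -10*½ = -5)
H(o) = 2 - 1/o
g = -⅕ (g = 1/(-5) = -⅕ ≈ -0.20000)
(-88*g)*H(10) = (-88*(-⅕))*(2 - 1/10) = 88*(2 - 1*⅒)/5 = 88*(2 - ⅒)/5 = (88/5)*(19/10) = 836/25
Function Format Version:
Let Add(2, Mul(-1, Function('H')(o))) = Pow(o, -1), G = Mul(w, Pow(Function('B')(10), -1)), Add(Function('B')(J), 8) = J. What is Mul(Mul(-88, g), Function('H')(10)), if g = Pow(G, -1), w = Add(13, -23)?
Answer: Rational(836, 25) ≈ 33.440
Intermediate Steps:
Function('B')(J) = Add(-8, J)
w = -10
G = -5 (G = Mul(-10, Pow(Add(-8, 10), -1)) = Mul(-10, Pow(2, -1)) = Mul(-10, Rational(1, 2)) = -5)
Function('H')(o) = Add(2, Mul(-1, Pow(o, -1)))
g = Rational(-1, 5) (g = Pow(-5, -1) = Rational(-1, 5) ≈ -0.20000)
Mul(Mul(-88, g), Function('H')(10)) = Mul(Mul(-88, Rational(-1, 5)), Add(2, Mul(-1, Pow(10, -1)))) = Mul(Rational(88, 5), Add(2, Mul(-1, Rational(1, 10)))) = Mul(Rational(88, 5), Add(2, Rational(-1, 10))) = Mul(Rational(88, 5), Rational(19, 10)) = Rational(836, 25)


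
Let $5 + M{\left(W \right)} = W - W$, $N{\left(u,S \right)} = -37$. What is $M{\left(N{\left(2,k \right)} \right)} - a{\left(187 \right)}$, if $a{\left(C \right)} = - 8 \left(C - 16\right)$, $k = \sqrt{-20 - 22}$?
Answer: $1363$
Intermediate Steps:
$k = i \sqrt{42}$ ($k = \sqrt{-42} = i \sqrt{42} \approx 6.4807 i$)
$a{\left(C \right)} = 128 - 8 C$ ($a{\left(C \right)} = - 8 \left(-16 + C\right) = 128 - 8 C$)
$M{\left(W \right)} = -5$ ($M{\left(W \right)} = -5 + \left(W - W\right) = -5 + 0 = -5$)
$M{\left(N{\left(2,k \right)} \right)} - a{\left(187 \right)} = -5 - \left(128 - 1496\right) = -5 - -1368 = -5 + 1368 = 1363$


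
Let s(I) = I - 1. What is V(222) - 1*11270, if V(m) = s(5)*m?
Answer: -10382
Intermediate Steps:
s(I) = -1 + I
V(m) = 4*m (V(m) = (-1 + 5)*m = 4*m)
V(222) - 1*11270 = 4*222 - 1*11270 = 888 - 11270 = -10382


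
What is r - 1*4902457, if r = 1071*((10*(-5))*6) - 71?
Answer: -5223828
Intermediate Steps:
r = -321371 (r = 1071*(-50*6) - 71 = 1071*(-300) - 71 = -321300 - 71 = -321371)
r - 1*4902457 = -321371 - 1*4902457 = -321371 - 4902457 = -5223828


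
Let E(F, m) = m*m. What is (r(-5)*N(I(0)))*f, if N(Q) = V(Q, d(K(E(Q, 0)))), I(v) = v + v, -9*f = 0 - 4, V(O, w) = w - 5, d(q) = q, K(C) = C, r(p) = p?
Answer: 100/9 ≈ 11.111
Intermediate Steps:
E(F, m) = m²
V(O, w) = -5 + w
f = 4/9 (f = -(0 - 4)/9 = -⅑*(-4) = 4/9 ≈ 0.44444)
I(v) = 2*v
N(Q) = -5 (N(Q) = -5 + 0² = -5 + 0 = -5)
(r(-5)*N(I(0)))*f = -5*(-5)*(4/9) = 25*(4/9) = 100/9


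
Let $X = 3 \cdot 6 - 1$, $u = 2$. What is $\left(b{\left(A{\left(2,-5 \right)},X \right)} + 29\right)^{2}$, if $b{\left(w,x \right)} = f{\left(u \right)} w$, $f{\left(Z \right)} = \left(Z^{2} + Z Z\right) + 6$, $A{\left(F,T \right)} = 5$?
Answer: $9801$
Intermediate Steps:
$X = 17$ ($X = 18 - 1 = 17$)
$f{\left(Z \right)} = 6 + 2 Z^{2}$ ($f{\left(Z \right)} = \left(Z^{2} + Z^{2}\right) + 6 = 2 Z^{2} + 6 = 6 + 2 Z^{2}$)
$b{\left(w,x \right)} = 14 w$ ($b{\left(w,x \right)} = \left(6 + 2 \cdot 2^{2}\right) w = \left(6 + 2 \cdot 4\right) w = \left(6 + 8\right) w = 14 w$)
$\left(b{\left(A{\left(2,-5 \right)},X \right)} + 29\right)^{2} = \left(14 \cdot 5 + 29\right)^{2} = \left(70 + 29\right)^{2} = 99^{2} = 9801$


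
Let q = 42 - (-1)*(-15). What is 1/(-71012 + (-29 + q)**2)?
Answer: -1/71008 ≈ -1.4083e-5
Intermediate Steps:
q = 27 (q = 42 - 1*15 = 42 - 15 = 27)
1/(-71012 + (-29 + q)**2) = 1/(-71012 + (-29 + 27)**2) = 1/(-71012 + (-2)**2) = 1/(-71012 + 4) = 1/(-71008) = -1/71008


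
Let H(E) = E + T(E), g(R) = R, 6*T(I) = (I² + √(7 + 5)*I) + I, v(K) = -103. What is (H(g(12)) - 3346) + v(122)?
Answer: -3411 + 4*√3 ≈ -3404.1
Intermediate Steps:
T(I) = I/6 + I²/6 + I*√3/3 (T(I) = ((I² + √(7 + 5)*I) + I)/6 = ((I² + √12*I) + I)/6 = ((I² + (2*√3)*I) + I)/6 = ((I² + 2*I*√3) + I)/6 = (I + I² + 2*I*√3)/6 = I/6 + I²/6 + I*√3/3)
H(E) = E + E*(1 + E + 2*√3)/6
(H(g(12)) - 3346) + v(122) = ((⅙)*12*(7 + 12 + 2*√3) - 3346) - 103 = ((⅙)*12*(19 + 2*√3) - 3346) - 103 = ((38 + 4*√3) - 3346) - 103 = (-3308 + 4*√3) - 103 = -3411 + 4*√3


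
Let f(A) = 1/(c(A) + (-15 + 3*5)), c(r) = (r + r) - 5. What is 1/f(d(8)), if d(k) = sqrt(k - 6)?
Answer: -5 + 2*sqrt(2) ≈ -2.1716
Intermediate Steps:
c(r) = -5 + 2*r (c(r) = 2*r - 5 = -5 + 2*r)
d(k) = sqrt(-6 + k)
f(A) = 1/(-5 + 2*A) (f(A) = 1/((-5 + 2*A) + (-15 + 3*5)) = 1/((-5 + 2*A) + (-15 + 15)) = 1/((-5 + 2*A) + 0) = 1/(-5 + 2*A))
1/f(d(8)) = 1/(1/(-5 + 2*sqrt(-6 + 8))) = 1/(1/(-5 + 2*sqrt(2))) = -5 + 2*sqrt(2)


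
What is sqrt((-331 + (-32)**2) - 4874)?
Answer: I*sqrt(4181) ≈ 64.661*I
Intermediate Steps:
sqrt((-331 + (-32)**2) - 4874) = sqrt((-331 + 1024) - 4874) = sqrt(693 - 4874) = sqrt(-4181) = I*sqrt(4181)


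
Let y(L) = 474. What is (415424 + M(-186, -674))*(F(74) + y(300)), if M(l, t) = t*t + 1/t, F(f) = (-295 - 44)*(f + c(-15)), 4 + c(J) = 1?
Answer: -13830865167405/674 ≈ -2.0521e+10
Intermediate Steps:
c(J) = -3 (c(J) = -4 + 1 = -3)
F(f) = 1017 - 339*f (F(f) = (-295 - 44)*(f - 3) = -339*(-3 + f) = 1017 - 339*f)
M(l, t) = 1/t + t² (M(l, t) = t² + 1/t = 1/t + t²)
(415424 + M(-186, -674))*(F(74) + y(300)) = (415424 + (1 + (-674)³)/(-674))*((1017 - 339*74) + 474) = (415424 - (1 - 306182024)/674)*((1017 - 25086) + 474) = (415424 - 1/674*(-306182023))*(-24069 + 474) = (415424 + 306182023/674)*(-23595) = (586177799/674)*(-23595) = -13830865167405/674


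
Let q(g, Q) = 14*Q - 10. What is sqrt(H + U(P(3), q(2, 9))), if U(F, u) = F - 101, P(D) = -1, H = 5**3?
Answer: sqrt(23) ≈ 4.7958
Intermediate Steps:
H = 125
q(g, Q) = -10 + 14*Q
U(F, u) = -101 + F
sqrt(H + U(P(3), q(2, 9))) = sqrt(125 + (-101 - 1)) = sqrt(125 - 102) = sqrt(23)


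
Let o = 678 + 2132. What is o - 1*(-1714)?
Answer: 4524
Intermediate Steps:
o = 2810
o - 1*(-1714) = 2810 - 1*(-1714) = 2810 + 1714 = 4524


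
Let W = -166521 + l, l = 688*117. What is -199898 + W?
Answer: -285923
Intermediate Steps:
l = 80496
W = -86025 (W = -166521 + 80496 = -86025)
-199898 + W = -199898 - 86025 = -285923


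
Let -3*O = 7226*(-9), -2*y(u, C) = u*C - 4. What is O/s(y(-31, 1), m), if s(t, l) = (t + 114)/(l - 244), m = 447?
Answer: 8801268/263 ≈ 33465.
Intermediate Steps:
y(u, C) = 2 - C*u/2 (y(u, C) = -(u*C - 4)/2 = -(C*u - 4)/2 = -(-4 + C*u)/2 = 2 - C*u/2)
s(t, l) = (114 + t)/(-244 + l)
O = 21678 (O = -7226*(-9)/3 = -⅓*(-65034) = 21678)
O/s(y(-31, 1), m) = 21678/(((114 + (2 - ½*1*(-31)))/(-244 + 447))) = 21678/(((114 + (2 + 31/2))/203)) = 21678/(((114 + 35/2)/203)) = 21678/(((1/203)*(263/2))) = 21678/(263/406) = 21678*(406/263) = 8801268/263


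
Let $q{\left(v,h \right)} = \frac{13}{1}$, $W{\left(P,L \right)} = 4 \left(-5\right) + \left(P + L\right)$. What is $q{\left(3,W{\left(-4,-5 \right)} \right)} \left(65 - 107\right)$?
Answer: $-546$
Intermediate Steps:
$W{\left(P,L \right)} = -20 + L + P$ ($W{\left(P,L \right)} = -20 + \left(L + P\right) = -20 + L + P$)
$q{\left(v,h \right)} = 13$ ($q{\left(v,h \right)} = 13 \cdot 1 = 13$)
$q{\left(3,W{\left(-4,-5 \right)} \right)} \left(65 - 107\right) = 13 \left(65 - 107\right) = 13 \left(-42\right) = -546$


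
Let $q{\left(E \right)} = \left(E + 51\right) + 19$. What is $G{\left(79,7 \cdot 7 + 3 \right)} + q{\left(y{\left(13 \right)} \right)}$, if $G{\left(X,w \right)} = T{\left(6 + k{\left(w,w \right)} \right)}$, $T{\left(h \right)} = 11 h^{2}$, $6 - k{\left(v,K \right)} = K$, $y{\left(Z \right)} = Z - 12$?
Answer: $17671$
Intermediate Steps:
$y{\left(Z \right)} = -12 + Z$
$k{\left(v,K \right)} = 6 - K$
$q{\left(E \right)} = 70 + E$ ($q{\left(E \right)} = \left(51 + E\right) + 19 = 70 + E$)
$G{\left(X,w \right)} = 11 \left(12 - w\right)^{2}$ ($G{\left(X,w \right)} = 11 \left(6 - \left(-6 + w\right)\right)^{2} = 11 \left(12 - w\right)^{2}$)
$G{\left(79,7 \cdot 7 + 3 \right)} + q{\left(y{\left(13 \right)} \right)} = 11 \left(-12 + \left(7 \cdot 7 + 3\right)\right)^{2} + \left(70 + \left(-12 + 13\right)\right) = 11 \left(-12 + \left(49 + 3\right)\right)^{2} + \left(70 + 1\right) = 11 \left(-12 + 52\right)^{2} + 71 = 11 \cdot 40^{2} + 71 = 11 \cdot 1600 + 71 = 17600 + 71 = 17671$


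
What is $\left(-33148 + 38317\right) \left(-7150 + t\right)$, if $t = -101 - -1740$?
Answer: $-28486359$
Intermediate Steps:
$t = 1639$ ($t = -101 + 1740 = 1639$)
$\left(-33148 + 38317\right) \left(-7150 + t\right) = \left(-33148 + 38317\right) \left(-7150 + 1639\right) = 5169 \left(-5511\right) = -28486359$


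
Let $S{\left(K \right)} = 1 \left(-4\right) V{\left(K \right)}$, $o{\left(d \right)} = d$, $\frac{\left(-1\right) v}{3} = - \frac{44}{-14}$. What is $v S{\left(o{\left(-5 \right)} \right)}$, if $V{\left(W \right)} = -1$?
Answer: $- \frac{264}{7} \approx -37.714$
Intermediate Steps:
$v = - \frac{66}{7}$ ($v = - 3 \left(- \frac{44}{-14}\right) = - 3 \left(\left(-44\right) \left(- \frac{1}{14}\right)\right) = \left(-3\right) \frac{22}{7} = - \frac{66}{7} \approx -9.4286$)
$S{\left(K \right)} = 4$ ($S{\left(K \right)} = 1 \left(-4\right) \left(-1\right) = \left(-4\right) \left(-1\right) = 4$)
$v S{\left(o{\left(-5 \right)} \right)} = \left(- \frac{66}{7}\right) 4 = - \frac{264}{7}$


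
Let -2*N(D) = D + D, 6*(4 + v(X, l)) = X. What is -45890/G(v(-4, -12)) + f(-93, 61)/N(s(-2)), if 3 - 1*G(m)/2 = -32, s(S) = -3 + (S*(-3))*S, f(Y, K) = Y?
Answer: -23162/35 ≈ -661.77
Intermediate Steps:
v(X, l) = -4 + X/6
s(S) = -3 - 3*S**2 (s(S) = -3 + (-3*S)*S = -3 - 3*S**2)
N(D) = -D (N(D) = -(D + D)/2 = -D)
G(m) = 70 (G(m) = 6 - 2*(-32) = 6 + 64 = 70)
-45890/G(v(-4, -12)) + f(-93, 61)/N(s(-2)) = -45890/70 - 93*(-1/(-3 - 3*(-2)**2)) = -45890*1/70 - 93*(-1/(-3 - 3*4)) = -4589/7 - 93*(-1/(-3 - 12)) = -4589/7 - 93/((-1*(-15))) = -4589/7 - 93/15 = -4589/7 - 93*1/15 = -4589/7 - 31/5 = -23162/35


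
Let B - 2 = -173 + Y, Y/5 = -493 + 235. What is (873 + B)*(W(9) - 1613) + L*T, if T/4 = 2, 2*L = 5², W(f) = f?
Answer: 943252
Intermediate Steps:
L = 25/2 (L = (½)*5² = (½)*25 = 25/2 ≈ 12.500)
T = 8 (T = 4*2 = 8)
Y = -1290 (Y = 5*(-493 + 235) = 5*(-258) = -1290)
B = -1461 (B = 2 + (-173 - 1290) = 2 - 1463 = -1461)
(873 + B)*(W(9) - 1613) + L*T = (873 - 1461)*(9 - 1613) + (25/2)*8 = -588*(-1604) + 100 = 943152 + 100 = 943252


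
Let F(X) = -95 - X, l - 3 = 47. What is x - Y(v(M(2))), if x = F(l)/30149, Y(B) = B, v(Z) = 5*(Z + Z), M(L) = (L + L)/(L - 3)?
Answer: 1205815/30149 ≈ 39.995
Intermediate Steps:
M(L) = 2*L/(-3 + L) (M(L) = (2*L)/(-3 + L) = 2*L/(-3 + L))
l = 50 (l = 3 + 47 = 50)
v(Z) = 10*Z (v(Z) = 5*(2*Z) = 10*Z)
x = -145/30149 (x = (-95 - 1*50)/30149 = (-95 - 50)*(1/30149) = -145*1/30149 = -145/30149 ≈ -0.0048094)
x - Y(v(M(2))) = -145/30149 - 10*2*2/(-3 + 2) = -145/30149 - 10*2*2/(-1) = -145/30149 - 10*2*2*(-1) = -145/30149 - 10*(-4) = -145/30149 - 1*(-40) = -145/30149 + 40 = 1205815/30149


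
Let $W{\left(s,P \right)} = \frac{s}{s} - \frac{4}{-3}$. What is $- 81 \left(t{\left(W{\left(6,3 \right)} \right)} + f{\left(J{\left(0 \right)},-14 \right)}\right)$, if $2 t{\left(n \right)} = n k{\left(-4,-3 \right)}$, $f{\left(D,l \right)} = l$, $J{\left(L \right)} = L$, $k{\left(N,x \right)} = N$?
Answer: $1512$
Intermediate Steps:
$W{\left(s,P \right)} = \frac{7}{3}$ ($W{\left(s,P \right)} = 1 - - \frac{4}{3} = 1 + \frac{4}{3} = \frac{7}{3}$)
$t{\left(n \right)} = - 2 n$ ($t{\left(n \right)} = \frac{n \left(-4\right)}{2} = \frac{\left(-4\right) n}{2} = - 2 n$)
$- 81 \left(t{\left(W{\left(6,3 \right)} \right)} + f{\left(J{\left(0 \right)},-14 \right)}\right) = - 81 \left(\left(-2\right) \frac{7}{3} - 14\right) = - 81 \left(- \frac{14}{3} - 14\right) = \left(-81\right) \left(- \frac{56}{3}\right) = 1512$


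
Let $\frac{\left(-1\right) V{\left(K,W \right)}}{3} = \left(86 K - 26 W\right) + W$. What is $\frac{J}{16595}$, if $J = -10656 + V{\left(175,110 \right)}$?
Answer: $- \frac{47556}{16595} \approx -2.8657$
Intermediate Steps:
$V{\left(K,W \right)} = - 258 K + 75 W$ ($V{\left(K,W \right)} = - 3 \left(\left(86 K - 26 W\right) + W\right) = - 3 \left(\left(- 26 W + 86 K\right) + W\right) = - 3 \left(- 25 W + 86 K\right) = - 258 K + 75 W$)
$J = -47556$ ($J = -10656 + \left(\left(-258\right) 175 + 75 \cdot 110\right) = -10656 + \left(-45150 + 8250\right) = -10656 - 36900 = -47556$)
$\frac{J}{16595} = - \frac{47556}{16595}$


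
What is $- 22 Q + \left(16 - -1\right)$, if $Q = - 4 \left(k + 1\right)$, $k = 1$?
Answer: $193$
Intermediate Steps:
$Q = -8$ ($Q = - 4 \left(1 + 1\right) = \left(-4\right) 2 = -8$)
$- 22 Q + \left(16 - -1\right) = \left(-22\right) \left(-8\right) + \left(16 - -1\right) = 176 + \left(16 + 1\right) = 176 + 17 = 193$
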